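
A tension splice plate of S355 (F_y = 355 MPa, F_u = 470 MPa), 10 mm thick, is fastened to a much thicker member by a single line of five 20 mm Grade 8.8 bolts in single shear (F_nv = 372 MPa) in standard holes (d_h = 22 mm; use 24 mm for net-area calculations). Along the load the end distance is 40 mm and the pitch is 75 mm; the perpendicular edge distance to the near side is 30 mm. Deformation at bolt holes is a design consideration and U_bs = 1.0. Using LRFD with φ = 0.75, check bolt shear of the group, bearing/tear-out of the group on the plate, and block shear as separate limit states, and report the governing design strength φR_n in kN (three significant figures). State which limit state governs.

Bolt shear: A_b = π·20²/4 = 314.2 mm²; R_n = 372 × 314.2 × 5 × 1 / 1000 = 584.3 kN → 0.75 × 584.3 = 438 kN.
Bearing: edge l_c = 29, r_n = 163.6 kN; interior l_c = 53, r_n = 225.6 kN; R_n = 163.6 + 4·225.6 = 1066 kN → 799 kN.
Block shear: A_gv = 3400, A_nv = 2320, A_nt = 180 mm²; R_n = min(0.6F_uA_nv, 0.6F_yA_gv) + U_bs·F_u·A_nt = 738.8 kN → 554 kN.
Bolt shear governs: 438 kN.

438 kN (bolt shear governs)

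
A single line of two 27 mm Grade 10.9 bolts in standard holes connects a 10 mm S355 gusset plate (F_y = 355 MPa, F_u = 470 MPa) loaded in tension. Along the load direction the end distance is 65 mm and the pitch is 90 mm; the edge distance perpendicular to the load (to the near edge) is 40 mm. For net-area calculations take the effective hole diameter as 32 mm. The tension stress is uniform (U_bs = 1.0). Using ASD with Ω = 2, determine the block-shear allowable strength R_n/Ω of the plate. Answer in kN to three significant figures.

Shear plane L_v = 65 + 1·90 = 155 mm; A_gv = 155 × 10 = 1550 mm².
A_nv = (155 − 1.5·32) × 10 = 1070 mm².
A_nt = (40 − 0.5·32) × 10 = 240 mm².
0.6 F_u A_nv = 301.7 kN; 0.6 F_y A_gv = 330.2 kN → shear rupture governs the shear term.
R_n = 301.7 + 1.0 × 470 × 240 / 1000 = 414.5 kN.
Allowable strength R_n/Ω = 414.5 / 2 = 207 kN.

207 kN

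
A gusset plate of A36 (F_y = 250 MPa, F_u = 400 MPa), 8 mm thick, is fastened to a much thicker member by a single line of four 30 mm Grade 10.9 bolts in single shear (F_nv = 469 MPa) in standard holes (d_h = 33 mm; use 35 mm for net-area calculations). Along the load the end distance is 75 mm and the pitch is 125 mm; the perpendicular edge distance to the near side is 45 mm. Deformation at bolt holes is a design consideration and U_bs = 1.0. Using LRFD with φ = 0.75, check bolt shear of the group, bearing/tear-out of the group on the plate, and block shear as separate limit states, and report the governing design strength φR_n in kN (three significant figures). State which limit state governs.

Bolt shear: A_b = π·30²/4 = 706.9 mm²; R_n = 469 × 706.9 × 4 × 1 / 1000 = 1326 kN → 0.75 × 1326 = 995 kN.
Bearing: edge l_c = 58.5, r_n = 224.6 kN; interior l_c = 92, r_n = 230.4 kN; R_n = 224.6 + 3·230.4 = 915.8 kN → 687 kN.
Block shear: A_gv = 3600, A_nv = 2620, A_nt = 220 mm²; R_n = min(0.6F_uA_nv, 0.6F_yA_gv) + U_bs·F_u·A_nt = 628 kN → 471 kN.
Block shear governs: 471 kN.

471 kN (block shear governs)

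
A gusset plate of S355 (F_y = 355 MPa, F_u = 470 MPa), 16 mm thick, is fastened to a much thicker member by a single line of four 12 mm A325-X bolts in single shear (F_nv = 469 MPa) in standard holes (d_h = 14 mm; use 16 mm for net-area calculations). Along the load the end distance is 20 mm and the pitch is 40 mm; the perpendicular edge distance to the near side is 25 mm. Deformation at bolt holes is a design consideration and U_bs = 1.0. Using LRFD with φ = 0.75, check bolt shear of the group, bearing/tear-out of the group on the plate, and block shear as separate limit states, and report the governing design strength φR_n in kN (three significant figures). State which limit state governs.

Bolt shear: A_b = π·12²/4 = 113.1 mm²; R_n = 469 × 113.1 × 4 × 1 / 1000 = 212.2 kN → 0.75 × 212.2 = 159 kN.
Bearing: edge l_c = 13, r_n = 117.3 kN; interior l_c = 26, r_n = 216.6 kN; R_n = 117.3 + 3·216.6 = 767 kN → 575 kN.
Block shear: A_gv = 2240, A_nv = 1344, A_nt = 272 mm²; R_n = min(0.6F_uA_nv, 0.6F_yA_gv) + U_bs·F_u·A_nt = 506.8 kN → 380 kN.
Bolt shear governs: 159 kN.

159 kN (bolt shear governs)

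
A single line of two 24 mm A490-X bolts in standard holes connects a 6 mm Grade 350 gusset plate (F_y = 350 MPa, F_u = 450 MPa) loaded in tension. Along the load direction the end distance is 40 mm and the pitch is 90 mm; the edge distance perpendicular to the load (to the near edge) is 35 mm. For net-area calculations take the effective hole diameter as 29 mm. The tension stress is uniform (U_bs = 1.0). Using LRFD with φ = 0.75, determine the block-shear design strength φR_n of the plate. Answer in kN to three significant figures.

Shear plane L_v = 40 + 1·90 = 130 mm; A_gv = 130 × 6 = 780 mm².
A_nv = (130 − 1.5·29) × 6 = 519 mm².
A_nt = (35 − 0.5·29) × 6 = 123 mm².
0.6 F_u A_nv = 140.1 kN; 0.6 F_y A_gv = 163.8 kN → shear rupture governs the shear term.
R_n = 140.1 + 1.0 × 450 × 123 / 1000 = 195.5 kN.
Design strength φR_n = 0.75 × 195.5 = 147 kN.

147 kN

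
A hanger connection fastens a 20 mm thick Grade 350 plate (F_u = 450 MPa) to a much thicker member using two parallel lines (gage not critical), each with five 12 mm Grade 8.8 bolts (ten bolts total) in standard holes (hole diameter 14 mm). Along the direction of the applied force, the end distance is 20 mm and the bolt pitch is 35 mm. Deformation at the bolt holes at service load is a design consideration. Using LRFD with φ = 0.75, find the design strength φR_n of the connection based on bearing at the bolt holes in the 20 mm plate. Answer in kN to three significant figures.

Per bolt r_n = 1.2 l_c t F_u ≤ 2.4 d t F_u; upper limit = 2.4 × 12 × 20 × 450 / 1000 = 259.2 kN.
Edge bolt: l_c = 20 − 14/2 = 13 mm → 1.2 × 13 × 20 × 450 / 1000 = 140.4 → r_n = 140.4 kN.
Interior bolts: l_c = 35 − 14 = 21 mm → 1.2 × 21 × 20 × 450 / 1000 = 226.8 → r_n = 226.8 kN.
R_n = 2 × 140.4 + 8 × 226.8 = 2095 kN.
Design strength φR_n = 0.75 × 2095 = 1570 kN.

1570 kN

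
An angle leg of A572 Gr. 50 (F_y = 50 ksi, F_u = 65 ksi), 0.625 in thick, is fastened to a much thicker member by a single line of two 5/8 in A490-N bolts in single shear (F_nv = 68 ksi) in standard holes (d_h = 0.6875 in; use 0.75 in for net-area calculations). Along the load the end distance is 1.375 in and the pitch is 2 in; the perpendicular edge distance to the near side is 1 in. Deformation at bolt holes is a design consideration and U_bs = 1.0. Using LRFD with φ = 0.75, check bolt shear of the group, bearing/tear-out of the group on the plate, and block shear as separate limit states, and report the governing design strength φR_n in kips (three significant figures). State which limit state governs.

Bolt shear: A_b = π·0.625²/4 = 0.3068 in²; R_n = 68 × 0.3068 × 2 × 1 = 41.72 kips → 0.75 × 41.72 = 31.3 kips.
Bearing: edge l_c = 1.031, r_n = 50.27 kips; interior l_c = 1.312, r_n = 60.94 kips; R_n = 50.27 + 1·60.94 = 111.2 kips → 83.4 kips.
Block shear: A_gv = 2.109, A_nv = 1.406, A_nt = 0.3906 in²; R_n = min(0.6F_uA_nv, 0.6F_yA_gv) + U_bs·F_u·A_nt = 80.23 kips → 60.2 kips.
Bolt shear governs: 31.3 kips.

31.3 kips (bolt shear governs)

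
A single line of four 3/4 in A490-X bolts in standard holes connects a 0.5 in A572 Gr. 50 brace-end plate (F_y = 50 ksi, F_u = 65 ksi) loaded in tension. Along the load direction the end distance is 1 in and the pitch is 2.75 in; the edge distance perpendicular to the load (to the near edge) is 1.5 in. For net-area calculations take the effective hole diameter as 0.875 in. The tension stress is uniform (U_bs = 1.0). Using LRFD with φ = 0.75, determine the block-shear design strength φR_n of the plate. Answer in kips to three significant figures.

116 kips

Shear plane L_v = 1 + 3·2.75 = 9.25 in; A_gv = 9.25 × 0.5 = 4.625 in².
A_nv = (9.25 − 3.5·0.875) × 0.5 = 3.094 in².
A_nt = (1.5 − 0.5·0.875) × 0.5 = 0.5312 in².
0.6 F_u A_nv = 120.7 kips; 0.6 F_y A_gv = 138.8 kips → shear rupture governs the shear term.
R_n = 120.7 + 1.0 × 65 × 0.5312 = 155.2 kips.
Design strength φR_n = 0.75 × 155.2 = 116 kips.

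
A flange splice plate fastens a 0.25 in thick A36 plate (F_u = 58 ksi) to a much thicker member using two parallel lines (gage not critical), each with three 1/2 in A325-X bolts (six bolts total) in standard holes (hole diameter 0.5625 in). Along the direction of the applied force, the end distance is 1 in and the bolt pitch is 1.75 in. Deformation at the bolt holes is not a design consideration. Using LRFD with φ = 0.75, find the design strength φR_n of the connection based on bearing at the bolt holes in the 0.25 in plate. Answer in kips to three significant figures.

88.7 kips

Per bolt r_n = 1.5 l_c t F_u ≤ 3.0 d t F_u; upper limit = 3.0 × 0.5 × 0.25 × 58 = 21.75 kips.
Edge bolt: l_c = 1 − 0.5625/2 = 0.7188 in → 1.5 × 0.7188 × 0.25 × 58 = 15.63 → r_n = 15.63 kips.
Interior bolts: l_c = 1.75 − 0.5625 = 1.188 in → 1.5 × 1.188 × 0.25 × 58 = 25.83 → r_n = 21.75 kips.
R_n = 2 × 15.63 + 4 × 21.75 = 118.3 kips.
Design strength φR_n = 0.75 × 118.3 = 88.7 kips.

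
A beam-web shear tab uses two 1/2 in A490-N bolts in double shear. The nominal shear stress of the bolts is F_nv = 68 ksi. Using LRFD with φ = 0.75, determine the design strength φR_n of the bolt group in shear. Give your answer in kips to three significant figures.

40.1 kips

A_b = π × 0.5² / 4 = 0.1963 in².
R_n = F_nv · A_b · n · n_s = 68 × 0.1963 × 2 × 2 = 53.41 kips.
Design strength φR_n = 0.75 × 53.41 = 40.1 kips.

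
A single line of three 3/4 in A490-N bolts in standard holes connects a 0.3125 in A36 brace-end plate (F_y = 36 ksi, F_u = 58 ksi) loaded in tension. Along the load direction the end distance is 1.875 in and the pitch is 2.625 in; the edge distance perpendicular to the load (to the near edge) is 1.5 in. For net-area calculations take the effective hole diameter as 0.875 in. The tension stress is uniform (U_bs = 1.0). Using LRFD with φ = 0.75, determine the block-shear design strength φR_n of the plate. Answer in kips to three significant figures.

Shear plane L_v = 1.875 + 2·2.625 = 7.125 in; A_gv = 7.125 × 0.3125 = 2.227 in².
A_nv = (7.125 − 2.5·0.875) × 0.3125 = 1.543 in².
A_nt = (1.5 − 0.5·0.875) × 0.3125 = 0.332 in².
0.6 F_u A_nv = 53.7 kips; 0.6 F_y A_gv = 48.09 kips → shear yielding governs the shear term.
R_n = 48.09 + 1.0 × 58 × 0.332 = 67.35 kips.
Design strength φR_n = 0.75 × 67.35 = 50.5 kips.

50.5 kips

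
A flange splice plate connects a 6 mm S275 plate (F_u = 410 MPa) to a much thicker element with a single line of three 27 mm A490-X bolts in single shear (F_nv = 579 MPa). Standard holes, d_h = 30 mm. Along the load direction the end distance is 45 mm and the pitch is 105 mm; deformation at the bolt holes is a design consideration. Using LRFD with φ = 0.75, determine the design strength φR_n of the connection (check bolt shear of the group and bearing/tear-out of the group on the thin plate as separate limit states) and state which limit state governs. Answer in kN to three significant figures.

306 kN (bearing governs)

Bolt shear: A_b = π·27²/4 = 572.6 mm²; R_n = 579 × 572.6 × 3 × 1 / 1000 = 994.5 kN → 0.75 × 994.5 = 746 kN.
Bearing (1.2 l_c t F_u ≤ 2.4 d t F_u): upper limit = 2.4·27·6·410 / 1000 = 159.4 kN.
  Edge l_c = 45 − 30/2 = 30 → r_n = 88.56 kN; interior l_c = 105 − 30 = 75 → r_n = 159.4 kN.
  R_n,bearing = 1·88.56 + 2·159.4 = 407.4 kN → 0.75 × 407.4 = 306 kN.
Bearing governs: 306 kN.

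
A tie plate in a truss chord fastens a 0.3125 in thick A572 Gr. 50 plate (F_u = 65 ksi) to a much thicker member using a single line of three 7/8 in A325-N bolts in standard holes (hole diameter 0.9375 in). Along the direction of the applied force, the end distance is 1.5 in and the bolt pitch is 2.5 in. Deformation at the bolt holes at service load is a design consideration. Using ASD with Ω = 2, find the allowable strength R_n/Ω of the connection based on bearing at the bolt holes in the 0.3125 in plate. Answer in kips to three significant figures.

Per bolt r_n = 1.2 l_c t F_u ≤ 2.4 d t F_u; upper limit = 2.4 × 0.875 × 0.3125 × 65 = 42.66 kips.
Edge bolt: l_c = 1.5 − 0.9375/2 = 1.031 in → 1.2 × 1.031 × 0.3125 × 65 = 25.14 → r_n = 25.14 kips.
Interior bolts: l_c = 2.5 − 0.9375 = 1.562 in → 1.2 × 1.562 × 0.3125 × 65 = 38.09 → r_n = 38.09 kips.
R_n = 1 × 25.14 + 2 × 38.09 = 101.3 kips.
Allowable strength R_n/Ω = 101.3 / 2 = 50.7 kips.

50.7 kips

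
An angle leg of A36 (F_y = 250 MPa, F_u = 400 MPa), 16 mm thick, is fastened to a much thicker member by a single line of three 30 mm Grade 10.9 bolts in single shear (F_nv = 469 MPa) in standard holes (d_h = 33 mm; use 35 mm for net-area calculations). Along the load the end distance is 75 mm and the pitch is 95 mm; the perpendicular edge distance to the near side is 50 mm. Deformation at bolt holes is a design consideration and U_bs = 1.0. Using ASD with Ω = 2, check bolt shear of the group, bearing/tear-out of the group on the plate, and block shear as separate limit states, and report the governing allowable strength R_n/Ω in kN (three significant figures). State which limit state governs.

422 kN (block shear governs)

Bolt shear: A_b = π·30²/4 = 706.9 mm²; R_n = 469 × 706.9 × 3 × 1 / 1000 = 994.5 kN → 994.5 / 2 = 497 kN.
Bearing: edge l_c = 58.5, r_n = 449.3 kN; interior l_c = 62, r_n = 460.8 kN; R_n = 449.3 + 2·460.8 = 1371 kN → 685 kN.
Block shear: A_gv = 4240, A_nv = 2840, A_nt = 520 mm²; R_n = min(0.6F_uA_nv, 0.6F_yA_gv) + U_bs·F_u·A_nt = 844 kN → 422 kN.
Block shear governs: 422 kN.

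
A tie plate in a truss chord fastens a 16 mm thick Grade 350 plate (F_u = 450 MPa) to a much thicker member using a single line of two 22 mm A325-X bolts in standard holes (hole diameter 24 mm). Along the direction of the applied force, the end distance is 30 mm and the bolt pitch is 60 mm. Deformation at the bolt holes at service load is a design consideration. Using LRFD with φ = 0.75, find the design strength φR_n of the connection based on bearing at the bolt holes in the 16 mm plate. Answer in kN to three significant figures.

Per bolt r_n = 1.2 l_c t F_u ≤ 2.4 d t F_u; upper limit = 2.4 × 22 × 16 × 450 / 1000 = 380.2 kN.
Edge bolt: l_c = 30 − 24/2 = 18 mm → 1.2 × 18 × 16 × 450 / 1000 = 155.5 → r_n = 155.5 kN.
Interior bolts: l_c = 60 − 24 = 36 mm → 1.2 × 36 × 16 × 450 / 1000 = 311 → r_n = 311 kN.
R_n = 1 × 155.5 + 1 × 311 = 466.6 kN.
Design strength φR_n = 0.75 × 466.6 = 350 kN.

350 kN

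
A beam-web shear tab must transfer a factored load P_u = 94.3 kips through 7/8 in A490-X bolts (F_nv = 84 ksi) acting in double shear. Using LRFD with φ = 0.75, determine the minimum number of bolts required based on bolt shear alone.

2 bolts

A_b = π·0.875²/4 = 0.6013 in².
Per-bolt design strength φR_n = 0.75 × 84 × 0.6013 × 2 = 75.77 kips.
n ≥ 94.3 / 75.77 = 1.245 → use 2 bolts.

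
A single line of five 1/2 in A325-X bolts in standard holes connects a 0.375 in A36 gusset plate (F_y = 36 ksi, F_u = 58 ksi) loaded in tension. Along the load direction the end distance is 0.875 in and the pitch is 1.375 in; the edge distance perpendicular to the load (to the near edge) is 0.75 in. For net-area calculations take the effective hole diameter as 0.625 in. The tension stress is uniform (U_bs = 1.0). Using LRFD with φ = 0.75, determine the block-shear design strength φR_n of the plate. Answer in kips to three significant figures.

42 kips

Shear plane L_v = 0.875 + 4·1.375 = 6.375 in; A_gv = 6.375 × 0.375 = 2.391 in².
A_nv = (6.375 − 4.5·0.625) × 0.375 = 1.336 in².
A_nt = (0.75 − 0.5·0.625) × 0.375 = 0.1641 in².
0.6 F_u A_nv = 46.49 kips; 0.6 F_y A_gv = 51.64 kips → shear rupture governs the shear term.
R_n = 46.49 + 1.0 × 58 × 0.1641 = 56.01 kips.
Design strength φR_n = 0.75 × 56.01 = 42 kips.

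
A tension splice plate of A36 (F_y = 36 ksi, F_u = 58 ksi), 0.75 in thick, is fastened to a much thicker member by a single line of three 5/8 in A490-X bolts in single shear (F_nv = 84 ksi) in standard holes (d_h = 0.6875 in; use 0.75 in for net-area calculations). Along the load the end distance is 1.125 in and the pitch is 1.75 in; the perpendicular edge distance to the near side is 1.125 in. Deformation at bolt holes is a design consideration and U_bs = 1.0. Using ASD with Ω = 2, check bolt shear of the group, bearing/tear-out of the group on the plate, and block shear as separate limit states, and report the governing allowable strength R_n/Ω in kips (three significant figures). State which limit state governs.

38.7 kips (bolt shear governs)

Bolt shear: A_b = π·0.625²/4 = 0.3068 in²; R_n = 84 × 0.3068 × 3 × 1 = 77.31 kips → 77.31 / 2 = 38.7 kips.
Bearing: edge l_c = 0.7812, r_n = 40.78 kips; interior l_c = 1.062, r_n = 55.46 kips; R_n = 40.78 + 2·55.46 = 151.7 kips → 75.9 kips.
Block shear: A_gv = 3.469, A_nv = 2.062, A_nt = 0.5625 in²; R_n = min(0.6F_uA_nv, 0.6F_yA_gv) + U_bs·F_u·A_nt = 104.4 kips → 52.2 kips.
Bolt shear governs: 38.7 kips.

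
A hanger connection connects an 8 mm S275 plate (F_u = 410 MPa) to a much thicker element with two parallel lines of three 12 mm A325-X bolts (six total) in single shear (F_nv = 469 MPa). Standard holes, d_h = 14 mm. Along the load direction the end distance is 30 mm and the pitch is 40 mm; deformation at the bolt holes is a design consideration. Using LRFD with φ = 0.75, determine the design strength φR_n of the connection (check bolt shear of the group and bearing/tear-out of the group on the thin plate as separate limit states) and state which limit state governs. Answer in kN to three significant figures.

Bolt shear: A_b = π·12²/4 = 113.1 mm²; R_n = 469 × 113.1 × 6 × 1 / 1000 = 318.3 kN → 0.75 × 318.3 = 239 kN.
Bearing (1.2 l_c t F_u ≤ 2.4 d t F_u): upper limit = 2.4·12·8·410 / 1000 = 94.46 kN.
  Edge l_c = 30 − 14/2 = 23 → r_n = 90.53 kN; interior l_c = 40 − 14 = 26 → r_n = 94.46 kN.
  R_n,bearing = 2·90.53 + 4·94.46 = 558.9 kN → 0.75 × 558.9 = 419 kN.
Bolt shear governs: 239 kN.

239 kN (bolt shear governs)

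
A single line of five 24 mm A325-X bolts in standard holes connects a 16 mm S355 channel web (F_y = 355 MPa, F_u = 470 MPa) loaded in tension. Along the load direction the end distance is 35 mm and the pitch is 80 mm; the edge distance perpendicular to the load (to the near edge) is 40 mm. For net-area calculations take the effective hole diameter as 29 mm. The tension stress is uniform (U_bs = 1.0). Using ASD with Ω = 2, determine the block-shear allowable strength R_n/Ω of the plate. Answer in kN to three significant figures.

Shear plane L_v = 35 + 4·80 = 355 mm; A_gv = 355 × 16 = 5680 mm².
A_nv = (355 − 4.5·29) × 16 = 3592 mm².
A_nt = (40 − 0.5·29) × 16 = 408 mm².
0.6 F_u A_nv = 1013 kN; 0.6 F_y A_gv = 1210 kN → shear rupture governs the shear term.
R_n = 1013 + 1.0 × 470 × 408 / 1000 = 1205 kN.
Allowable strength R_n/Ω = 1205 / 2 = 602 kN.

602 kN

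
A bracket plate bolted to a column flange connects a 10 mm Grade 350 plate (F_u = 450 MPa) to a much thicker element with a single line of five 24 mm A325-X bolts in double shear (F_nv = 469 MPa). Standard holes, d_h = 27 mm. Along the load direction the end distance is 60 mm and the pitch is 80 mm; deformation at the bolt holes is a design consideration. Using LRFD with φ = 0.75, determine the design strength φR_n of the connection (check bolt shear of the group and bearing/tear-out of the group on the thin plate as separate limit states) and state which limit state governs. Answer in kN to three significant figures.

Bolt shear: A_b = π·24²/4 = 452.4 mm²; R_n = 469 × 452.4 × 5 × 2 / 1000 = 2122 kN → 0.75 × 2122 = 1590 kN.
Bearing (1.2 l_c t F_u ≤ 2.4 d t F_u): upper limit = 2.4·24·10·450 / 1000 = 259.2 kN.
  Edge l_c = 60 − 27/2 = 46.5 → r_n = 251.1 kN; interior l_c = 80 − 27 = 53 → r_n = 259.2 kN.
  R_n,bearing = 1·251.1 + 4·259.2 = 1288 kN → 0.75 × 1288 = 966 kN.
Bearing governs: 966 kN.

966 kN (bearing governs)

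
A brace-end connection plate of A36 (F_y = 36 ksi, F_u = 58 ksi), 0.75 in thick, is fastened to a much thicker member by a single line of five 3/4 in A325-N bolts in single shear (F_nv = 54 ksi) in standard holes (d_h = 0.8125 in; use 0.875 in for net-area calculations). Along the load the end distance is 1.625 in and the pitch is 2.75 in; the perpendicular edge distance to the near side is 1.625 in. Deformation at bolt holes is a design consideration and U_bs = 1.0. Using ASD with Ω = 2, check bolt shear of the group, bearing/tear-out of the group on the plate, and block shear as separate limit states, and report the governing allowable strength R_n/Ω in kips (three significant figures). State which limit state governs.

Bolt shear: A_b = π·0.75²/4 = 0.4418 in²; R_n = 54 × 0.4418 × 5 × 1 = 119.3 kips → 119.3 / 2 = 59.6 kips.
Bearing: edge l_c = 1.219, r_n = 63.62 kips; interior l_c = 1.938, r_n = 78.3 kips; R_n = 63.62 + 4·78.3 = 376.8 kips → 188 kips.
Block shear: A_gv = 9.469, A_nv = 6.516, A_nt = 0.8906 in²; R_n = min(0.6F_uA_nv, 0.6F_yA_gv) + U_bs·F_u·A_nt = 256.2 kips → 128 kips.
Bolt shear governs: 59.6 kips.

59.6 kips (bolt shear governs)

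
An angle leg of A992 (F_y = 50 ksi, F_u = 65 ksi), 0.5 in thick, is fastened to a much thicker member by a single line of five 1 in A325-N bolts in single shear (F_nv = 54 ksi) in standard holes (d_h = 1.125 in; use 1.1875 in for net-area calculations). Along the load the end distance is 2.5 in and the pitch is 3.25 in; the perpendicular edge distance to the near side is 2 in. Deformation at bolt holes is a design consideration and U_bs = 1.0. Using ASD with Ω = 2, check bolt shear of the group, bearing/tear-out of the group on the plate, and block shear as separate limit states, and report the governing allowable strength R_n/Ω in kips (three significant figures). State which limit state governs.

106 kips (bolt shear governs)

Bolt shear: A_b = π·1²/4 = 0.7854 in²; R_n = 54 × 0.7854 × 5 × 1 = 212.1 kips → 212.1 / 2 = 106 kips.
Bearing: edge l_c = 1.938, r_n = 75.56 kips; interior l_c = 2.125, r_n = 78 kips; R_n = 75.56 + 4·78 = 387.6 kips → 194 kips.
Block shear: A_gv = 7.75, A_nv = 5.078, A_nt = 0.7031 in²; R_n = min(0.6F_uA_nv, 0.6F_yA_gv) + U_bs·F_u·A_nt = 243.8 kips → 122 kips.
Bolt shear governs: 106 kips.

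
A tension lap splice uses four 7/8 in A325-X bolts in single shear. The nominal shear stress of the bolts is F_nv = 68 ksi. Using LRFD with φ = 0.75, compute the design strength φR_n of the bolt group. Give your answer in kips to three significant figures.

A_b = π × 0.875² / 4 = 0.6013 in².
R_n = F_nv · A_b · n · n_s = 68 × 0.6013 × 4 × 1 = 163.6 kips.
Design strength φR_n = 0.75 × 163.6 = 123 kips.

123 kips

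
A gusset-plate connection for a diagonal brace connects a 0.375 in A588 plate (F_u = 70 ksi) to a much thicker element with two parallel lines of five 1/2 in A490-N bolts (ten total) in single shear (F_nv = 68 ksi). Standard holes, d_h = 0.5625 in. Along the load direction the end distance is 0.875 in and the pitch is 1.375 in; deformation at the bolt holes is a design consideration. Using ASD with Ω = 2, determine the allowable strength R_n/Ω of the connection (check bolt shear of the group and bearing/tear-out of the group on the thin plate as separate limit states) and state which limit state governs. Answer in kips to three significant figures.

66.8 kips (bolt shear governs)

Bolt shear: A_b = π·0.5²/4 = 0.1963 in²; R_n = 68 × 0.1963 × 10 × 1 = 133.5 kips → 133.5 / 2 = 66.8 kips.
Bearing (1.2 l_c t F_u ≤ 2.4 d t F_u): upper limit = 2.4·0.5·0.375·70 = 31.5 kips.
  Edge l_c = 0.875 − 0.5625/2 = 0.5938 → r_n = 18.7 kips; interior l_c = 1.375 − 0.5625 = 0.8125 → r_n = 25.59 kips.
  R_n,bearing = 2·18.7 + 8·25.59 = 242.2 kips → 242.2 / 2 = 121 kips.
Bolt shear governs: 66.8 kips.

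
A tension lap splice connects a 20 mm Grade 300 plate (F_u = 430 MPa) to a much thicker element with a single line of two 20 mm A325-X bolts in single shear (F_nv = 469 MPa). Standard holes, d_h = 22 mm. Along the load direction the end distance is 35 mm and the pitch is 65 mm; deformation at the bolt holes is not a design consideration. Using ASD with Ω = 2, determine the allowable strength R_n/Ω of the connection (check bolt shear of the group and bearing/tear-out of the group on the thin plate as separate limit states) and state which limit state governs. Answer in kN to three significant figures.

Bolt shear: A_b = π·20²/4 = 314.2 mm²; R_n = 469 × 314.2 × 2 × 1 / 1000 = 294.7 kN → 294.7 / 2 = 147 kN.
Bearing (1.5 l_c t F_u ≤ 3.0 d t F_u): upper limit = 3.0·20·20·430 / 1000 = 516 kN.
  Edge l_c = 35 − 22/2 = 24 → r_n = 309.6 kN; interior l_c = 65 − 22 = 43 → r_n = 516 kN.
  R_n,bearing = 1·309.6 + 1·516 = 825.6 kN → 825.6 / 2 = 413 kN.
Bolt shear governs: 147 kN.

147 kN (bolt shear governs)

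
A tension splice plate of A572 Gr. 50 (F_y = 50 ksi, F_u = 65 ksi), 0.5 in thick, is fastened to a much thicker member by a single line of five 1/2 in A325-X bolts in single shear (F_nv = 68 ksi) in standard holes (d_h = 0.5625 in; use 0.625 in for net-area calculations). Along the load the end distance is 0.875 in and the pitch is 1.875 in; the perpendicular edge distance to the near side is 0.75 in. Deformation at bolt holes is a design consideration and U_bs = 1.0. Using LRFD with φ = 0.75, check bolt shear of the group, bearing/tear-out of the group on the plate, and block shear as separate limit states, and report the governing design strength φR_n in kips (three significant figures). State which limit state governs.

Bolt shear: A_b = π·0.5²/4 = 0.1963 in²; R_n = 68 × 0.1963 × 5 × 1 = 66.76 kips → 0.75 × 66.76 = 50.1 kips.
Bearing: edge l_c = 0.5938, r_n = 23.16 kips; interior l_c = 1.312, r_n = 39 kips; R_n = 23.16 + 4·39 = 179.2 kips → 134 kips.
Block shear: A_gv = 4.188, A_nv = 2.781, A_nt = 0.2188 in²; R_n = min(0.6F_uA_nv, 0.6F_yA_gv) + U_bs·F_u·A_nt = 122.7 kips → 92 kips.
Bolt shear governs: 50.1 kips.

50.1 kips (bolt shear governs)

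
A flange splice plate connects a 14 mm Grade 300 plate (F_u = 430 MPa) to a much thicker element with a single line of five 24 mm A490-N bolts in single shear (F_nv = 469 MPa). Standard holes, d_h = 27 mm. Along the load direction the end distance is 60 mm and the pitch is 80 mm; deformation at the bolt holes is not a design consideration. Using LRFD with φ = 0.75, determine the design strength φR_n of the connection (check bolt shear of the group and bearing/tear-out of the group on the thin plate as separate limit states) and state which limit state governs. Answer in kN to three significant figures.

796 kN (bolt shear governs)

Bolt shear: A_b = π·24²/4 = 452.4 mm²; R_n = 469 × 452.4 × 5 × 1 / 1000 = 1061 kN → 0.75 × 1061 = 796 kN.
Bearing (1.5 l_c t F_u ≤ 3.0 d t F_u): upper limit = 3.0·24·14·430 / 1000 = 433.4 kN.
  Edge l_c = 60 − 27/2 = 46.5 → r_n = 419.9 kN; interior l_c = 80 − 27 = 53 → r_n = 433.4 kN.
  R_n,bearing = 1·419.9 + 4·433.4 = 2154 kN → 0.75 × 2154 = 1620 kN.
Bolt shear governs: 796 kN.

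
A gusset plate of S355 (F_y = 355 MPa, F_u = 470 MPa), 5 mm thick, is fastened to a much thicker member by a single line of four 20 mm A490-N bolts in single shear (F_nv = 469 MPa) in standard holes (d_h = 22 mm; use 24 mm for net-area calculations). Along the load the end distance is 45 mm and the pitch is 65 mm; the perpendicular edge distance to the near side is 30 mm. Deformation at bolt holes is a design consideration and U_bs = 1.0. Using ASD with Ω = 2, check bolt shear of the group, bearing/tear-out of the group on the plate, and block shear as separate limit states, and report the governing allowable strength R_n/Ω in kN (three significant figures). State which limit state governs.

Bolt shear: A_b = π·20²/4 = 314.2 mm²; R_n = 469 × 314.2 × 4 × 1 / 1000 = 589.4 kN → 589.4 / 2 = 295 kN.
Bearing: edge l_c = 34, r_n = 95.88 kN; interior l_c = 43, r_n = 112.8 kN; R_n = 95.88 + 3·112.8 = 434.3 kN → 217 kN.
Block shear: A_gv = 1200, A_nv = 780, A_nt = 90 mm²; R_n = min(0.6F_uA_nv, 0.6F_yA_gv) + U_bs·F_u·A_nt = 262.3 kN → 131 kN.
Block shear governs: 131 kN.

131 kN (block shear governs)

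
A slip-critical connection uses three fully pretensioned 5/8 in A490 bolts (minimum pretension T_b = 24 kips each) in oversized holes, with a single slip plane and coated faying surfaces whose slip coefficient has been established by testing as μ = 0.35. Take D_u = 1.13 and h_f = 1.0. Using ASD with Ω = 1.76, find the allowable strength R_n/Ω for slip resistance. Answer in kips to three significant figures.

16.2 kips

R_n = μ · D_u · h_f · T_b · n_s · n_b = 0.35 × 1.13 × 1.0 × 24 × 1 × 3 = 28.48 kips.
Allowable strength R_n/Ω = 28.48 / 1.76 = 16.2 kips.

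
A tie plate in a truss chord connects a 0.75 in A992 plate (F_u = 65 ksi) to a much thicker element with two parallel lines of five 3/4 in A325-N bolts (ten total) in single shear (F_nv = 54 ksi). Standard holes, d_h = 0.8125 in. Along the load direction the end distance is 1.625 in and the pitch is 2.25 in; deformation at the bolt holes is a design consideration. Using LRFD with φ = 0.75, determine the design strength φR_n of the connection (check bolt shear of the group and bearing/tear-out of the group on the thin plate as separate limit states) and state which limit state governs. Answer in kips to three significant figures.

Bolt shear: A_b = π·0.75²/4 = 0.4418 in²; R_n = 54 × 0.4418 × 10 × 1 = 238.6 kips → 0.75 × 238.6 = 179 kips.
Bearing (1.2 l_c t F_u ≤ 2.4 d t F_u): upper limit = 2.4·0.75·0.75·65 = 87.75 kips.
  Edge l_c = 1.625 − 0.8125/2 = 1.219 → r_n = 71.3 kips; interior l_c = 2.25 − 0.8125 = 1.438 → r_n = 84.09 kips.
  R_n,bearing = 2·71.3 + 8·84.09 = 815.3 kips → 0.75 × 815.3 = 612 kips.
Bolt shear governs: 179 kips.

179 kips (bolt shear governs)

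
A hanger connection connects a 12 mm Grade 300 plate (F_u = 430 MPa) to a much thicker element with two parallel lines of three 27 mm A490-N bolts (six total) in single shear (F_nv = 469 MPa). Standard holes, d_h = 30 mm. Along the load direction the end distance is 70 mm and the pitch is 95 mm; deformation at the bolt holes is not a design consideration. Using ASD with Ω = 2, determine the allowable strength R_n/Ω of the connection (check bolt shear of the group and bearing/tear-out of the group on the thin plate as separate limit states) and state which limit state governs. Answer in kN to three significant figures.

806 kN (bolt shear governs)

Bolt shear: A_b = π·27²/4 = 572.6 mm²; R_n = 469 × 572.6 × 6 × 1 / 1000 = 1611 kN → 1611 / 2 = 806 kN.
Bearing (1.5 l_c t F_u ≤ 3.0 d t F_u): upper limit = 3.0·27·12·430 / 1000 = 418 kN.
  Edge l_c = 70 − 30/2 = 55 → r_n = 418 kN; interior l_c = 95 − 30 = 65 → r_n = 418 kN.
  R_n,bearing = 2·418 + 4·418 = 2508 kN → 2508 / 2 = 1250 kN.
Bolt shear governs: 806 kN.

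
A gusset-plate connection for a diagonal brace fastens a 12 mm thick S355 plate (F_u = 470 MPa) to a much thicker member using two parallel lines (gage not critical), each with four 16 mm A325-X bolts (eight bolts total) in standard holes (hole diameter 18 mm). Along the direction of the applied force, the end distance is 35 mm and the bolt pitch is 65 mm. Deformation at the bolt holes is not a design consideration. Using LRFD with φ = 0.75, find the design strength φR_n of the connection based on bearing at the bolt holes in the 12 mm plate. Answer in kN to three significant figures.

1550 kN

Per bolt r_n = 1.5 l_c t F_u ≤ 3.0 d t F_u; upper limit = 3.0 × 16 × 12 × 470 / 1000 = 270.7 kN.
Edge bolt: l_c = 35 − 18/2 = 26 mm → 1.5 × 26 × 12 × 470 / 1000 = 220 → r_n = 220 kN.
Interior bolts: l_c = 65 − 18 = 47 mm → 1.5 × 47 × 12 × 470 / 1000 = 397.6 → r_n = 270.7 kN.
R_n = 2 × 220 + 6 × 270.7 = 2064 kN.
Design strength φR_n = 0.75 × 2064 = 1550 kN.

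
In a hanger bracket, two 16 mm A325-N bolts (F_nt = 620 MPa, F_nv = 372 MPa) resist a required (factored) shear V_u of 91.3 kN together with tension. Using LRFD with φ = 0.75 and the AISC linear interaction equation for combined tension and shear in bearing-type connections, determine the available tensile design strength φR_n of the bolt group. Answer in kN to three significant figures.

90.9 kN

A_b = π·16²/4 = 201.1 mm²; f_rv = 91.3 × 1000 / (2 × 201.1) = 227 MPa.
F'_nt = 1.3 F_nt − (F_nt / φF_nv) f_rv = 1.3·620 − (620/(0.75·372))·227 = 301.5 MPa, capped at F_nt → F'_nt = 301.5 MPa.
R_n = F'_nt · A_b · n = 301.5 × 201.1 × 2 / 1000 = 121.2 kN.
Design strength φR_n = 0.75 × 121.2 = 90.9 kN.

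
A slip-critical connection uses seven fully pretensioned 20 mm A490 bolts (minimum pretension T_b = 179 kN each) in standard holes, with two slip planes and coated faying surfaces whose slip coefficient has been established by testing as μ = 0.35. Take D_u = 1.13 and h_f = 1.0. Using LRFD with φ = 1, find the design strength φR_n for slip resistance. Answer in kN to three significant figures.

991 kN

R_n = μ · D_u · h_f · T_b · n_s · n_b = 0.35 × 1.13 × 1.0 × 179 × 2 × 7 = 991.1 kN.
Design strength φR_n = 1 × 991.1 = 991 kN.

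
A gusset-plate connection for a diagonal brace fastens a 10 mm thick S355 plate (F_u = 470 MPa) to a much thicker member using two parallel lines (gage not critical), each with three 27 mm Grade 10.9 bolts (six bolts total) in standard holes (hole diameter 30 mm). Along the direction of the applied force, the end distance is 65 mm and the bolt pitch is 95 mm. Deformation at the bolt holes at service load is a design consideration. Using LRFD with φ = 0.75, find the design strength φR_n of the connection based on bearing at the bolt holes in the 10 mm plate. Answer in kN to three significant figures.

Per bolt r_n = 1.2 l_c t F_u ≤ 2.4 d t F_u; upper limit = 2.4 × 27 × 10 × 470 / 1000 = 304.6 kN.
Edge bolt: l_c = 65 − 30/2 = 50 mm → 1.2 × 50 × 10 × 470 / 1000 = 282 → r_n = 282 kN.
Interior bolts: l_c = 95 − 30 = 65 mm → 1.2 × 65 × 10 × 470 / 1000 = 366.6 → r_n = 304.6 kN.
R_n = 2 × 282 + 4 × 304.6 = 1782 kN.
Design strength φR_n = 0.75 × 1782 = 1340 kN.

1340 kN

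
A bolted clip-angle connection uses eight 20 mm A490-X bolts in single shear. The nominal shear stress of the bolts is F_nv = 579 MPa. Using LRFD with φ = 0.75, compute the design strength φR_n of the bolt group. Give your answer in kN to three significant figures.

A_b = π × 20² / 4 = 314.2 mm².
R_n = F_nv · A_b · n · n_s = 579 × 314.2 × 8 × 1 / 1000 = 1455 kN.
Design strength φR_n = 0.75 × 1455 = 1090 kN.

1090 kN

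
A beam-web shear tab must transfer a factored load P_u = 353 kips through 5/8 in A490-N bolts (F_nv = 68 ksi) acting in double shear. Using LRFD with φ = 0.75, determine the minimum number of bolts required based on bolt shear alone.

A_b = π·0.625²/4 = 0.3068 in².
Per-bolt design strength φR_n = 0.75 × 68 × 0.3068 × 2 = 31.29 kips.
n ≥ 353 / 31.29 = 11.28 → use 12 bolts.

12 bolts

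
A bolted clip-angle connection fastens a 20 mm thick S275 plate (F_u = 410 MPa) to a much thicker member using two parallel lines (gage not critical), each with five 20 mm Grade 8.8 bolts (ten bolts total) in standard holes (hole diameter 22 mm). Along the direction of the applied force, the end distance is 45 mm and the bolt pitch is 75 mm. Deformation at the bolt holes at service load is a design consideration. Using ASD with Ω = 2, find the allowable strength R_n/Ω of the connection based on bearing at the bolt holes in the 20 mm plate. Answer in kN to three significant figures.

Per bolt r_n = 1.2 l_c t F_u ≤ 2.4 d t F_u; upper limit = 2.4 × 20 × 20 × 410 / 1000 = 393.6 kN.
Edge bolt: l_c = 45 − 22/2 = 34 mm → 1.2 × 34 × 20 × 410 / 1000 = 334.6 → r_n = 334.6 kN.
Interior bolts: l_c = 75 − 22 = 53 mm → 1.2 × 53 × 20 × 410 / 1000 = 521.5 → r_n = 393.6 kN.
R_n = 2 × 334.6 + 8 × 393.6 = 3818 kN.
Allowable strength R_n/Ω = 3818 / 2 = 1910 kN.

1910 kN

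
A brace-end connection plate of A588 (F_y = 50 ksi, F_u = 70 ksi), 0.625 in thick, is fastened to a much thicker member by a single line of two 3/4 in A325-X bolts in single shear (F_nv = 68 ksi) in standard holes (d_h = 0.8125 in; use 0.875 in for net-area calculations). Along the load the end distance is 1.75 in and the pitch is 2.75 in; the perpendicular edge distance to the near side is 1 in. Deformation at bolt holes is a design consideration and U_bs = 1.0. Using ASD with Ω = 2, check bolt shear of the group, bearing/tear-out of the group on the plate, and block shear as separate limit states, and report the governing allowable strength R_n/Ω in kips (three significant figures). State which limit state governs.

30 kips (bolt shear governs)

Bolt shear: A_b = π·0.75²/4 = 0.4418 in²; R_n = 68 × 0.4418 × 2 × 1 = 60.08 kips → 60.08 / 2 = 30 kips.
Bearing: edge l_c = 1.344, r_n = 70.55 kips; interior l_c = 1.938, r_n = 78.75 kips; R_n = 70.55 + 1·78.75 = 149.3 kips → 74.6 kips.
Block shear: A_gv = 2.812, A_nv = 1.992, A_nt = 0.3516 in²; R_n = min(0.6F_uA_nv, 0.6F_yA_gv) + U_bs·F_u·A_nt = 108.3 kips → 54.1 kips.
Bolt shear governs: 30 kips.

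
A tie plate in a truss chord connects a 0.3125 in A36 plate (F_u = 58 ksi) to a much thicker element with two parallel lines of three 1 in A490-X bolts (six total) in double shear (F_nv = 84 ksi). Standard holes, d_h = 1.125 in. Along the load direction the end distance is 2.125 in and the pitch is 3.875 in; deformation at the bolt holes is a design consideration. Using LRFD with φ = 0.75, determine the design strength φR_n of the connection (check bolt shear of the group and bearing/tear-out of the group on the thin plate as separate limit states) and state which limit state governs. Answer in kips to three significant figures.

Bolt shear: A_b = π·1²/4 = 0.7854 in²; R_n = 84 × 0.7854 × 6 × 2 = 791.7 kips → 0.75 × 791.7 = 594 kips.
Bearing (1.2 l_c t F_u ≤ 2.4 d t F_u): upper limit = 2.4·1·0.3125·58 = 43.5 kips.
  Edge l_c = 2.125 − 1.125/2 = 1.562 → r_n = 33.98 kips; interior l_c = 3.875 − 1.125 = 2.75 → r_n = 43.5 kips.
  R_n,bearing = 2·33.98 + 4·43.5 = 242 kips → 0.75 × 242 = 181 kips.
Bearing governs: 181 kips.

181 kips (bearing governs)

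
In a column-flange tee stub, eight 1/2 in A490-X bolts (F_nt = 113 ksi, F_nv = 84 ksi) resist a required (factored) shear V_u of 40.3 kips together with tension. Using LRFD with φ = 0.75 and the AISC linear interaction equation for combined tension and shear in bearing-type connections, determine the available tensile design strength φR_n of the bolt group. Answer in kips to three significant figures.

A_b = π·0.5²/4 = 0.1963 in²; f_rv = 40.3 / (8 × 0.1963) = 25.66 ksi.
F'_nt = 1.3 F_nt − (F_nt / φF_nv) f_rv = 1.3·113 − (113/(0.75·84))·25.66 = 100.9 ksi, capped at F_nt → F'_nt = 100.9 ksi.
R_n = F'_nt · A_b · n = 100.9 × 0.1963 × 8 = 158.5 kips.
Design strength φR_n = 0.75 × 158.5 = 119 kips.

119 kips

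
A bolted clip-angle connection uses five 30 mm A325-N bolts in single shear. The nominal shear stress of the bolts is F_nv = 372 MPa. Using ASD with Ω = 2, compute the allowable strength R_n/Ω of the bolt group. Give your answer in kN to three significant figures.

A_b = π × 30² / 4 = 706.9 mm².
R_n = F_nv · A_b · n · n_s = 372 × 706.9 × 5 × 1 / 1000 = 1315 kN.
Allowable strength R_n/Ω = 1315 / 2 = 657 kN.

657 kN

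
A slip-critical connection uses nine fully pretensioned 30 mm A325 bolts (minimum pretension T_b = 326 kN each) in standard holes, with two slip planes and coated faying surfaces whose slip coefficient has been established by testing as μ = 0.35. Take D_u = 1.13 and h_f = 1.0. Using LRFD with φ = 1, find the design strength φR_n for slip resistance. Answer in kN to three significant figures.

R_n = μ · D_u · h_f · T_b · n_s · n_b = 0.35 × 1.13 × 1.0 × 326 × 2 × 9 = 2321 kN.
Design strength φR_n = 1 × 2321 = 2320 kN.

2320 kN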